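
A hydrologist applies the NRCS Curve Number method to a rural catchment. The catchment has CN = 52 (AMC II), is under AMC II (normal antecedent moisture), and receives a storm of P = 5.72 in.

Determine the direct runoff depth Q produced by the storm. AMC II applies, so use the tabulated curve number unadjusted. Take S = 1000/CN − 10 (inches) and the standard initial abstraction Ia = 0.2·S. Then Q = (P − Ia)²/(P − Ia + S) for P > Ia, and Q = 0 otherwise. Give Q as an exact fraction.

Q = 1585081/1384175 in ≈ 1.145 in

CN(II) = 52; AMC II needs no correction.
Max retention: S = 1000/52 − 10 = 120/13 in (≈ 9.231 in)
Initial abstraction Ia = S/5 = (120/13)/5 = 24/13 ≈ 1.846 in
Excess rainfall: 5.720 − 1.846 = 3.874 in; P > Ia so Q > 0
Q = (1259/325)²/((1259/325) + 120/13) = (1585081/105625)/(4259/325) = 1585081/1384175 in ≈ 1.145 in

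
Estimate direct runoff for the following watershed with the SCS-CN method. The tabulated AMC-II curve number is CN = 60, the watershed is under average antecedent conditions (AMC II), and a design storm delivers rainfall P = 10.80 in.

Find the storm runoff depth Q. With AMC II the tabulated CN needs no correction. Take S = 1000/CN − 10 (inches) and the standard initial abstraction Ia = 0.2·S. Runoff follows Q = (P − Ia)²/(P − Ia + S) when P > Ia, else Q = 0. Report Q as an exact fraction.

AMC II — tabulated CN = 60 applies directly.
S = 1000/60 − 10 = 20/3 in ≈ 6.667 in
Ia = 0.2·(20/3) = 4/3 in ≈ 1.333 in
Since P=10.800 > Ia=1.333: effective rainfall P−Ia = 142/15 in
Q = (142/15)²/((142/15) + 20/3) = (20164/225)/(242/15) = 10082/1815 in ≈ 5.555 in

Q = 10082/1815 in ≈ 5.555 in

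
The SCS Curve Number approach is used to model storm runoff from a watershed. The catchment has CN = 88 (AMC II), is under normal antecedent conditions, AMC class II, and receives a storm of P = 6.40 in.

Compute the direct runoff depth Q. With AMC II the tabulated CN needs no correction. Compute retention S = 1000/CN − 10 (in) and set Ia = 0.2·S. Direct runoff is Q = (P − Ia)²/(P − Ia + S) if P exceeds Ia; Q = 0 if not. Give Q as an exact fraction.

Q = 113569/22660 in ≈ 5.012 in

Average conditions: CN = 88 (no AMC adjustment).
Max retention: S = 1000/88 − 10 = 15/11 in (≈ 1.364 in)
Initial abstraction Ia = S/5 = (15/11)/5 = 3/11 ≈ 0.273 in
P − Ia = 6.400 − 0.273 = 337/55 ≈ 6.127 in (> 0, runoff occurs)
Runoff Q = (P−Ia)²/(P−Ia+S) = (6.127)²/(6.127+1.364) = 113569/22660 ≈ 5.012 in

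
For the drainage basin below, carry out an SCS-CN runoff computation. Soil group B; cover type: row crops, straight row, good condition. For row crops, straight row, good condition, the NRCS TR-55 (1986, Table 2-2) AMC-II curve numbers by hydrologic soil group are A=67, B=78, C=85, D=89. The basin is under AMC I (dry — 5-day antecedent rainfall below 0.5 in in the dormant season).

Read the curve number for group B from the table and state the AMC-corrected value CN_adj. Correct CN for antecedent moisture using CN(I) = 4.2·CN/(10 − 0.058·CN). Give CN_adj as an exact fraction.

NRCS table: row crops, straight row, good condition, soil group B → CN(II) = 78
Adjust CN=78 to AMC I: 4.2·78/(10 − 0.058·78) → (1638/5) ÷ (1369/250) = 81900/1369 ≈ 59.825

CN_adj = 81900/1369 ≈ 59.825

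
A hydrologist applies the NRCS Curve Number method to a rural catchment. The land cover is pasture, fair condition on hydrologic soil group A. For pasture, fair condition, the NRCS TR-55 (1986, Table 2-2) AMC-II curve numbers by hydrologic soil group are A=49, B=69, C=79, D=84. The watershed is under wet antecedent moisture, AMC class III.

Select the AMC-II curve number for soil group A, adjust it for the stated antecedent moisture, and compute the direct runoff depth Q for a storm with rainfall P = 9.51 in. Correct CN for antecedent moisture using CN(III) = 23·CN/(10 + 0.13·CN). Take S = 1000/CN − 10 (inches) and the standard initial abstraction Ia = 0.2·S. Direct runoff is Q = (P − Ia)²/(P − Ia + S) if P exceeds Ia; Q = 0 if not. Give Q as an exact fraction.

NRCS table: pasture, fair condition, soil group A → CN(II) = 49
Adjust CN=49 to AMC III: 23·49/(10 + 0.13·49) → 1127 ÷ (1637/100) = 112700/1637 ≈ 68.845
Retention S: 1000/CN − 10 with CN=68.845 → S = 5100/1127 ≈ 4.525 in
Ia = 0.2·(5100/1127) = 1020/1127 in ≈ 0.905 in
P − Ia = 9.510 − 0.905 = 969777/112700 ≈ 8.605 in (> 0, runoff occurs)
Runoff Q = (P−Ia)²/(P−Ia+S) = (8.605)²/(8.605+4.525) = 313489143243/55590289300 ≈ 5.639 in

Q = 313489143243/55590289300 in ≈ 5.639 in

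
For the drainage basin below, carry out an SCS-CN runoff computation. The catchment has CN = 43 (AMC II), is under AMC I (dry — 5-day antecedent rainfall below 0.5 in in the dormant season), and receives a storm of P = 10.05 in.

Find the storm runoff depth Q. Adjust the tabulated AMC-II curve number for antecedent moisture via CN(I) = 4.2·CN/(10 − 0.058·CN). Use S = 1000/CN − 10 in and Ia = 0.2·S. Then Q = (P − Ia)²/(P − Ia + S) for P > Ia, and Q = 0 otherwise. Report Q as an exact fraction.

Adjust CN=43 to AMC I: 4.2·43/(10 − 0.058·43) → (903/5) ÷ (3753/500) = 30100/1251 ≈ 24.061
Retention S: 1000/CN − 10 with CN=24.061 → S = 9500/301 ≈ 31.561 in
Initial abstraction Ia = S/5 = (9500/301)/5 = 1900/301 ≈ 6.312 in
Excess rainfall: 10.050 − 6.312 = 3.738 in; P > Ia so Q > 0
Q = (22501/6020)²/((22501/6020) + 9500/301) = (506295001/36240400)/(212501/6020) = 506295001/1279256020 in ≈ 0.396 in

Q = 506295001/1279256020 in ≈ 0.396 in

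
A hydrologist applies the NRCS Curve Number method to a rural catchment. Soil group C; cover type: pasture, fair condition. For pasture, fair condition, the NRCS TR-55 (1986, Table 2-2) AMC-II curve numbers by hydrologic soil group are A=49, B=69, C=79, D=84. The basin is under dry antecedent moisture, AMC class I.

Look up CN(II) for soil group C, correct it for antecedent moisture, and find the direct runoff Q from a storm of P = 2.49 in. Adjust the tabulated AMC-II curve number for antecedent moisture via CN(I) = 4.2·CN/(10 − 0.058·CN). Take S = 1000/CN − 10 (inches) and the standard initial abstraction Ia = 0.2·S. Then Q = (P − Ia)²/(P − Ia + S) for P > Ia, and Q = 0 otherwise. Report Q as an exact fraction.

Q = 93528241/471400900 in ≈ 0.198 in

NRCS table: pasture, fair condition, soil group C → CN(II) = 79
Adjust CN=79 to AMC I: 4.2·79/(10 − 0.058·79) → (1659/5) ÷ (2709/500) = 7900/129 ≈ 61.240
Max retention: S = 1000/(7900/129) − 10 = 500/79 in (≈ 6.329 in)
Ia = 0.2·(500/79) = 100/79 in ≈ 1.266 in
P − Ia = 2.490 − 1.266 = 9671/7900 ≈ 1.224 in (> 0, runoff occurs)
Q: (9671/7900)² ÷ (59671/7900) = 93528241/471400900 in (≈ 0.198 in)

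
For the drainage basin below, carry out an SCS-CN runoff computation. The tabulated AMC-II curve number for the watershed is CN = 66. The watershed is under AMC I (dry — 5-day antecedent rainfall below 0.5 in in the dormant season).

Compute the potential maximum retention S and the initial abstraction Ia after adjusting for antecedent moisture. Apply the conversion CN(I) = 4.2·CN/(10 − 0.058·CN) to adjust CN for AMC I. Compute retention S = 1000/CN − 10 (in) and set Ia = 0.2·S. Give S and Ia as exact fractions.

Dry (AMC I): CN(I) = 4.2·66/(10 − 0.058·66) = (1386/5)/(1543/250) = 69300/1543 ≈ 44.913
Retention S: 1000/CN − 10 with CN=44.913 → S = 8500/693 ≈ 12.266 in
Initial abstraction Ia = S/5 = (8500/693)/5 = 1700/693 ≈ 2.453 in

S = 8500/693 in ≈ 12.266 in; Ia = 1700/693 in ≈ 2.453 in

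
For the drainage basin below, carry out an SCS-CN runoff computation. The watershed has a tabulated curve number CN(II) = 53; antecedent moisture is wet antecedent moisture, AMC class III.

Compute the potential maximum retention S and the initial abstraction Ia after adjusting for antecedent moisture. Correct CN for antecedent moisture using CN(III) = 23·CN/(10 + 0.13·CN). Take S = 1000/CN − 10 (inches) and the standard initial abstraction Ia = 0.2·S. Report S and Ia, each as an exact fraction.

CN(III) from CN(II)=53: (23·53)/(10 + 0.13·53) = 121900/1689 ≈ 72.173
Max retention: S = 1000/(121900/1689) − 10 = 4700/1219 in (≈ 3.856 in)
Ia = 0.2S: 0.2·3.856 = 0.771 in (exactly 940/1219)

S = 4700/1219 in ≈ 3.856 in; Ia = 940/1219 in ≈ 0.771 in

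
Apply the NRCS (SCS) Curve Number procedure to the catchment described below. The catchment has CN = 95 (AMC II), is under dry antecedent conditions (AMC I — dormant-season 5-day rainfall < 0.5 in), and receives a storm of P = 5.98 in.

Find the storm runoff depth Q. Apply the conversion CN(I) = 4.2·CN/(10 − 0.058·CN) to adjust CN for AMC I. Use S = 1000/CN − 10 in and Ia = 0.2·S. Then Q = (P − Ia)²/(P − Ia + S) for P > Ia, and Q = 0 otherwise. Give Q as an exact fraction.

CN(I) from CN(II)=95: (4.2·95)/(10 − 0.058·95) = 39900/449 ≈ 88.864
S = 1000/(39900/449) − 10 = 500/399 in ≈ 1.253 in
Ia = 0.2·(500/399) = 100/399 in ≈ 0.251 in
Excess rainfall: 5.980 − 0.251 = 5.729 in; P > Ia so Q > 0
Q = (114301/19950)²/((114301/19950) + 500/399) = (13064718601/398002500)/(139301/19950) = 13064718601/2779054950 in ≈ 4.701 in

Q = 13064718601/2779054950 in ≈ 4.701 in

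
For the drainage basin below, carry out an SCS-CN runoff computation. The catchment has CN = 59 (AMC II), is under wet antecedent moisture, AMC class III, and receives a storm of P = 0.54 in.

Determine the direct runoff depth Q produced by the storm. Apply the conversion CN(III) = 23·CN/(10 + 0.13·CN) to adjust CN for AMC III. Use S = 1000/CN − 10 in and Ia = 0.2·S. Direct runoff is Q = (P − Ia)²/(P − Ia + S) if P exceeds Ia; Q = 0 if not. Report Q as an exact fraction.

Q = 0 in ≈ 0.000 in

CN(III) from CN(II)=59: (23·59)/(10 + 0.13·59) = 135700/1767 ≈ 76.797
S = 1000/(135700/1767) − 10 = 4100/1357 in ≈ 3.021 in
Initial abstraction Ia = S/5 = (4100/1357)/5 = 820/1357 ≈ 0.604 in
P = 0.540 ≤ Ia = 0.604 in: entire storm abstracted, Q = 0.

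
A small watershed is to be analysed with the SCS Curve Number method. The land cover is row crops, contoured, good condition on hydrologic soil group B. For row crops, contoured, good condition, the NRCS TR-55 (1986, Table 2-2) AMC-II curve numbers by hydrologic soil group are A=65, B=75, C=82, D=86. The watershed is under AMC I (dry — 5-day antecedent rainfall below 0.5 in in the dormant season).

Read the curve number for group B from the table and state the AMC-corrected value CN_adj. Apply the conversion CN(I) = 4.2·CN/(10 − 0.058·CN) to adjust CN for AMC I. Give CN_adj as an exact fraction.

NRCS table: row crops, contoured, good condition, soil group B → CN(II) = 75
Adjust CN=75 to AMC I: 4.2·75/(10 − 0.058·75) → 315 ÷ (113/20) = 6300/113 ≈ 55.752

CN_adj = 6300/113 ≈ 55.752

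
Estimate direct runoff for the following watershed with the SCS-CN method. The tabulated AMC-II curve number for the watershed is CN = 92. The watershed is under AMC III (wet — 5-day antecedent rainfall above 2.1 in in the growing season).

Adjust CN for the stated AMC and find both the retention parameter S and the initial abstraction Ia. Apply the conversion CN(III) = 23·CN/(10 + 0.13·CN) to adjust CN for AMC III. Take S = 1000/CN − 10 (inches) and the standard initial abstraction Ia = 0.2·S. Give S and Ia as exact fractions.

S = 200/529 in ≈ 0.378 in; Ia = 40/529 in ≈ 0.076 in

CN(III) from CN(II)=92: (23·92)/(10 + 0.13·92) = 52900/549 ≈ 96.357
S = 1000/(52900/549) − 10 = 200/529 in ≈ 0.378 in
Initial abstraction Ia = S/5 = (200/529)/5 = 40/529 ≈ 0.076 in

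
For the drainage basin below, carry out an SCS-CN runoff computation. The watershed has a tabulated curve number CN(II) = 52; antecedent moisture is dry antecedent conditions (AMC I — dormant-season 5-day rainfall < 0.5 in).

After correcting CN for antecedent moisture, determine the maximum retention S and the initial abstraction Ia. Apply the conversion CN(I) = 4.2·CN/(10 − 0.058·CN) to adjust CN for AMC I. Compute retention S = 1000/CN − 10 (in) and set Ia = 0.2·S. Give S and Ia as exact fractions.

CN(I) from CN(II)=52: (4.2·52)/(10 − 0.058·52) = 9100/291 ≈ 31.271
Max retention: S = 1000/(9100/291) − 10 = 2000/91 in (≈ 21.978 in)
Initial abstraction Ia = S/5 = (2000/91)/5 = 400/91 ≈ 4.396 in

S = 2000/91 in ≈ 21.978 in; Ia = 400/91 in ≈ 4.396 in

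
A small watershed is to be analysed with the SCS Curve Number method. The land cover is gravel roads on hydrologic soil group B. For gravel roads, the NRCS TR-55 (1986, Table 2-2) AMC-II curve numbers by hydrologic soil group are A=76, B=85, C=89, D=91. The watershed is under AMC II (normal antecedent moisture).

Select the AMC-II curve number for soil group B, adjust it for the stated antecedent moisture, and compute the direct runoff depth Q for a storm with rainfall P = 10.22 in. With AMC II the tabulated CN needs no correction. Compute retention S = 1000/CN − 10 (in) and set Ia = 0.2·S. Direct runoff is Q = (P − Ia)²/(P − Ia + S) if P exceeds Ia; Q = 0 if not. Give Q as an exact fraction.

NRCS table: gravel roads, soil group B → CN(II) = 85
Average conditions: CN = 85 (no AMC adjustment).
S = 1000/85 − 10 = 30/17 in ≈ 1.765 in
Ia = 0.2·(30/17) = 6/17 in ≈ 0.353 in
P − Ia = 10.220 − 0.353 = 8387/850 ≈ 9.867 in (> 0, runoff occurs)
Q = (8387/850)²/((8387/850) + 30/17) = (70341769/722500)/(9887/850) = 70341769/8403950 in ≈ 8.370 in

Q = 70341769/8403950 in ≈ 8.370 in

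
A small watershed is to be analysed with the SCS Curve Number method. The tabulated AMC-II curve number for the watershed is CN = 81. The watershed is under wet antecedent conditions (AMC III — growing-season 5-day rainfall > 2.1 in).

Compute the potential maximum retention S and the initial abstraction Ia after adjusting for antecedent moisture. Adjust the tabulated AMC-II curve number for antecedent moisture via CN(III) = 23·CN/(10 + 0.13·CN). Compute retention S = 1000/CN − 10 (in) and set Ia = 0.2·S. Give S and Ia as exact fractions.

S = 1900/1863 in ≈ 1.020 in; Ia = 380/1863 in ≈ 0.204 in

Adjust CN=81 to AMC III: 23·81/(10 + 0.13·81) → 1863 ÷ (2053/100) = 186300/2053 ≈ 90.745
Retention S: 1000/CN − 10 with CN=90.745 → S = 1900/1863 ≈ 1.020 in
Initial abstraction Ia = S/5 = (1900/1863)/5 = 380/1863 ≈ 0.204 in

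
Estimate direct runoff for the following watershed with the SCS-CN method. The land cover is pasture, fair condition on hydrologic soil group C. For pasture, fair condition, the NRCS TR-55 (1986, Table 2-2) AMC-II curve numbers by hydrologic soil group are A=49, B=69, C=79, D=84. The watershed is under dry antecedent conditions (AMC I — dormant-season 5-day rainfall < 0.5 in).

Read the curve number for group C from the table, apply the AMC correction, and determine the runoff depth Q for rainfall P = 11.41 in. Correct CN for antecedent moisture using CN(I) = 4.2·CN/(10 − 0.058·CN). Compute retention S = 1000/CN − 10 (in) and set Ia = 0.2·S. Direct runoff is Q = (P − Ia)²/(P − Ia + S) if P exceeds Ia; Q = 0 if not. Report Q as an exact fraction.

NRCS table: pasture, fair condition, soil group C → CN(II) = 79
Dry (AMC I): CN(I) = 4.2·79/(10 − 0.058·79) = (1659/5)/(2709/500) = 7900/129 ≈ 61.240
S = 1000/(7900/129) − 10 = 500/79 in ≈ 6.329 in
Initial abstraction Ia = S/5 = (500/79)/5 = 100/79 ≈ 1.266 in
P − Ia = 11.410 − 1.266 = 80139/7900 ≈ 10.144 in (> 0, runoff occurs)
Runoff Q = (P−Ia)²/(P−Ia+S) = (10.144)²/(10.144+6.329) = 6422259321/1028098100 ≈ 6.247 in

Q = 6422259321/1028098100 in ≈ 6.247 in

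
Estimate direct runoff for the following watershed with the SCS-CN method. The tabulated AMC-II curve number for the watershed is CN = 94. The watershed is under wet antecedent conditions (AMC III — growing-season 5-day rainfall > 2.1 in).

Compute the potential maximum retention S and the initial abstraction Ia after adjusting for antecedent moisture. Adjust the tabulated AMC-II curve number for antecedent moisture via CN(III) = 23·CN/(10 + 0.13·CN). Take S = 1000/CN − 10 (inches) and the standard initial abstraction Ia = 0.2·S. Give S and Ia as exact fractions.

CN(III) from CN(II)=94: (23·94)/(10 + 0.13·94) = 108100/1111 ≈ 97.300
S = 1000/(108100/1111) − 10 = 300/1081 in ≈ 0.278 in
Ia = 0.2·(300/1081) = 60/1081 in ≈ 0.056 in

S = 300/1081 in ≈ 0.278 in; Ia = 60/1081 in ≈ 0.056 in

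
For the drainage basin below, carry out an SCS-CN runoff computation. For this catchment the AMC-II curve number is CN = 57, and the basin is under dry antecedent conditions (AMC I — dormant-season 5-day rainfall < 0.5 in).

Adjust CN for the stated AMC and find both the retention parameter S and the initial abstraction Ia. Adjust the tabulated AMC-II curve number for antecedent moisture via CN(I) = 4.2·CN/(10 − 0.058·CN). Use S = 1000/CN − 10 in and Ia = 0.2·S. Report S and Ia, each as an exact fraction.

S = 21500/1197 in ≈ 17.962 in; Ia = 4300/1197 in ≈ 3.592 in

CN(I) from CN(II)=57: (4.2·57)/(10 − 0.058·57) = 119700/3347 ≈ 35.763
Max retention: S = 1000/(119700/3347) − 10 = 21500/1197 in (≈ 17.962 in)
Ia = 0.2S: 0.2·17.962 = 3.592 in (exactly 4300/1197)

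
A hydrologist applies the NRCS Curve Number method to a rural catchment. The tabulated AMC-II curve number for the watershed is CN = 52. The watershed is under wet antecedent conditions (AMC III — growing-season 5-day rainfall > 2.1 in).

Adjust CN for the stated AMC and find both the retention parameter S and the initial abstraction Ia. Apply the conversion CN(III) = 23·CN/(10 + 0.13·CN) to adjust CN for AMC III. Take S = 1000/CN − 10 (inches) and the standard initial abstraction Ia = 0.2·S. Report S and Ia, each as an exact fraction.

S = 1200/299 in ≈ 4.013 in; Ia = 240/299 in ≈ 0.803 in

Wet (AMC III): CN(III) = 23·52/(10 + 0.13·52) = 1196/(419/25) = 29900/419 ≈ 71.360
Retention S: 1000/CN − 10 with CN=71.360 → S = 1200/299 ≈ 4.013 in
Initial abstraction Ia = S/5 = (1200/299)/5 = 240/299 ≈ 0.803 in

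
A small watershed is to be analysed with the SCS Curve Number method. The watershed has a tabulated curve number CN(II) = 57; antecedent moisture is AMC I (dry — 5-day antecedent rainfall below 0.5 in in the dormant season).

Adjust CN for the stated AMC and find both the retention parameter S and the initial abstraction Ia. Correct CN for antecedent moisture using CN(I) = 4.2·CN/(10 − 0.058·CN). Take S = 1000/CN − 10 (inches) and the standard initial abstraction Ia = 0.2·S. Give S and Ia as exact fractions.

CN(I) from CN(II)=57: (4.2·57)/(10 − 0.058·57) = 119700/3347 ≈ 35.763
Retention S: 1000/CN − 10 with CN=35.763 → S = 21500/1197 ≈ 17.962 in
Initial abstraction Ia = S/5 = (21500/1197)/5 = 4300/1197 ≈ 3.592 in

S = 21500/1197 in ≈ 17.962 in; Ia = 4300/1197 in ≈ 3.592 in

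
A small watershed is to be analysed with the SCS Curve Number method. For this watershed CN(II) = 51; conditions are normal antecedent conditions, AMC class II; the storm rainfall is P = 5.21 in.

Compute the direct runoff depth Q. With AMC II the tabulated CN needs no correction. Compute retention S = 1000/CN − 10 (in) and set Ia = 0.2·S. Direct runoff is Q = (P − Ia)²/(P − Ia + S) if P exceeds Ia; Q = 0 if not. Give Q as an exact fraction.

CN(II) = 51; AMC II needs no correction.
S = 1000/51 − 10 = 490/51 in ≈ 9.608 in
Ia = 0.2·(490/51) = 98/51 in ≈ 1.922 in
Excess rainfall: 5.210 − 1.922 = 3.288 in; P > Ia so Q > 0
Q: (16771/5100)² ÷ (65771/5100) = 281266441/335432100 in (≈ 0.839 in)

Q = 281266441/335432100 in ≈ 0.839 in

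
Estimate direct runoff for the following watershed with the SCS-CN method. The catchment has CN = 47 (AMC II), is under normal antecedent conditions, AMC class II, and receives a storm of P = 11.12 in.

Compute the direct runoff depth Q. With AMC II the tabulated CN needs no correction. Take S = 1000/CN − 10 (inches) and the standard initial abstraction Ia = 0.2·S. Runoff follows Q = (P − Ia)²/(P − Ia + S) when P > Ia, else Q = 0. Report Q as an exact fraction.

Q = 54246528/13903775 in ≈ 3.902 in

AMC II — tabulated CN = 47 applies directly.
Retention S: 1000/CN − 10 with CN=47.000 → S = 530/47 ≈ 11.277 in
Initial abstraction Ia = S/5 = (530/47)/5 = 106/47 ≈ 2.255 in
Since P=11.120 > Ia=2.255: effective rainfall P−Ia = 10416/1175 in
Q: (10416/1175)² ÷ (23666/1175) = 54246528/13903775 in (≈ 3.902 in)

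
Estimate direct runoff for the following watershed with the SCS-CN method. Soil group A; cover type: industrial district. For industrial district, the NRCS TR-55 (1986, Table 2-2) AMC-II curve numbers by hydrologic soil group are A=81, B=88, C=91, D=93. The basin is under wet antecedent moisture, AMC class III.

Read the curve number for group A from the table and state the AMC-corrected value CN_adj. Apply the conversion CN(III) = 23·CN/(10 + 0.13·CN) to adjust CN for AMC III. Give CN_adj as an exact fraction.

CN_adj = 186300/2053 ≈ 90.745

NRCS table: industrial district, soil group A → CN(II) = 81
CN(III) from CN(II)=81: (23·81)/(10 + 0.13·81) = 186300/2053 ≈ 90.745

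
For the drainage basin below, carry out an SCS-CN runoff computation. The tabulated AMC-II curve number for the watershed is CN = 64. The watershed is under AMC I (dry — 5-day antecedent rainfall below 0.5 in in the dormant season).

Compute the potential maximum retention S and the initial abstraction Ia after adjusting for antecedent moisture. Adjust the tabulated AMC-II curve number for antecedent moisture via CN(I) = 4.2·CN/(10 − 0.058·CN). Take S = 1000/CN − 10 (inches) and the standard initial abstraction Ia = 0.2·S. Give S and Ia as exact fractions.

S = 375/28 in ≈ 13.393 in; Ia = 75/28 in ≈ 2.679 in

Adjust CN=64 to AMC I: 4.2·64/(10 − 0.058·64) → (1344/5) ÷ (786/125) = 5600/131 ≈ 42.748
Retention S: 1000/CN − 10 with CN=42.748 → S = 375/28 ≈ 13.393 in
Initial abstraction Ia = S/5 = (375/28)/5 = 75/28 ≈ 2.679 in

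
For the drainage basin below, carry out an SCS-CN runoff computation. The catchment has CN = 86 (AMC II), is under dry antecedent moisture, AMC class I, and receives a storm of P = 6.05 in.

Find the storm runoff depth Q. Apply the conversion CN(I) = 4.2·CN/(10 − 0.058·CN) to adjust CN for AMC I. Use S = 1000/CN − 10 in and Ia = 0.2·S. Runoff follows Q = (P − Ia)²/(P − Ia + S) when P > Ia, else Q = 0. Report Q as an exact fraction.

Dry (AMC I): CN(I) = 4.2·86/(10 − 0.058·86) = (1806/5)/(1253/250) = 12900/179 ≈ 72.067
Max retention: S = 1000/(12900/179) − 10 = 500/129 in (≈ 3.876 in)
Initial abstraction Ia = S/5 = (500/129)/5 = 100/129 ≈ 0.775 in
Excess rainfall: 6.050 − 0.775 = 5.275 in; P > Ia so Q > 0
Q = (13609/2580)²/((13609/2580) + 500/129) = (185204881/6656400)/(23609/2580) = 185204881/60911220 in ≈ 3.041 in

Q = 185204881/60911220 in ≈ 3.041 in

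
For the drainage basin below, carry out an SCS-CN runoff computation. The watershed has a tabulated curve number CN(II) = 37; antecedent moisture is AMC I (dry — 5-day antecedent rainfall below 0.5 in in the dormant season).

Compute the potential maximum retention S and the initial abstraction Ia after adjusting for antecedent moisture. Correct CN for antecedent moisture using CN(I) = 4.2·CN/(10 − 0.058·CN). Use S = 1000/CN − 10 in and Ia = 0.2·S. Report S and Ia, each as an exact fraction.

S = 1500/37 in ≈ 40.541 in; Ia = 300/37 in ≈ 8.108 in

CN(I) from CN(II)=37: (4.2·37)/(10 − 0.058·37) = 3700/187 ≈ 19.786
S = 1000/(3700/187) − 10 = 1500/37 in ≈ 40.541 in
Initial abstraction Ia = S/5 = (1500/37)/5 = 300/37 ≈ 8.108 in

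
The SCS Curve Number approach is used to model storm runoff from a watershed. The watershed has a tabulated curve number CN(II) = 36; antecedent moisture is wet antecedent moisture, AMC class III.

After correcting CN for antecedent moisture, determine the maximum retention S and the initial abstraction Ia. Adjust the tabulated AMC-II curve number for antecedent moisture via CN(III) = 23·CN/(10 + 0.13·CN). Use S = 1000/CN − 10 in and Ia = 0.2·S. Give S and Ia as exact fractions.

CN(III) from CN(II)=36: (23·36)/(10 + 0.13·36) = 20700/367 ≈ 56.403
Retention S: 1000/CN − 10 with CN=56.403 → S = 1600/207 ≈ 7.729 in
Ia = 0.2·(1600/207) = 320/207 in ≈ 1.546 in

S = 1600/207 in ≈ 7.729 in; Ia = 320/207 in ≈ 1.546 in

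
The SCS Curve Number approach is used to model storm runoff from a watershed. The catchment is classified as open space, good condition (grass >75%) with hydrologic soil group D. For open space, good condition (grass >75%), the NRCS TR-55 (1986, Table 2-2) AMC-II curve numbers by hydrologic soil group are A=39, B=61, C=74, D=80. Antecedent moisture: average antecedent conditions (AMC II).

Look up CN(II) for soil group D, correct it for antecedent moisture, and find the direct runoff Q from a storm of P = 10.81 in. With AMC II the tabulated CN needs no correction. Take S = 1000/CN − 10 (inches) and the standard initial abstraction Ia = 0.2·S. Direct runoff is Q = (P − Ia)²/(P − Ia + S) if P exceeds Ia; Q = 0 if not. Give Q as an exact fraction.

Q = 1062961/128100 in ≈ 8.298 in

NRCS table: open space, good condition (grass >75%), soil group D → CN(II) = 80
AMC II — tabulated CN = 80 applies directly.
Retention S: 1000/CN − 10 with CN=80.000 → S = 5/2 ≈ 2.500 in
Ia = 0.2S: 0.2·2.500 = 0.500 in (exactly 1/2)
P − Ia = 10.810 − 0.500 = 1031/100 ≈ 10.310 in (> 0, runoff occurs)
Q = (1031/100)²/((1031/100) + 5/2) = (1062961/10000)/(1281/100) = 1062961/128100 in ≈ 8.298 in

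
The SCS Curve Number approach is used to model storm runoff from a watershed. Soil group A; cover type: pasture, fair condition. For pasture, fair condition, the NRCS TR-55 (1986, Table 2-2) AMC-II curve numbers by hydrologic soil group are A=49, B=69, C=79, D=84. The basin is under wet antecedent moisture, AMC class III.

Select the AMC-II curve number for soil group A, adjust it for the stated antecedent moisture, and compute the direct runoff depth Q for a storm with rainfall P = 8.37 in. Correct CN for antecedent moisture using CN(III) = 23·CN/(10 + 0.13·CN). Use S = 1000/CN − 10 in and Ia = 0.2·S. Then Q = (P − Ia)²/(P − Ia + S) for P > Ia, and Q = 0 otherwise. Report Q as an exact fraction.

NRCS table: pasture, fair condition, soil group A → CN(II) = 49
CN(III) from CN(II)=49: (23·49)/(10 + 0.13·49) = 112700/1637 ≈ 68.845
Max retention: S = 1000/(112700/1637) − 10 = 5100/1127 in (≈ 4.525 in)
Ia = 0.2S: 0.2·4.525 = 0.905 in (exactly 1020/1127)
Since P=8.370 > Ia=0.905: effective rainfall P−Ia = 841299/112700 in
Q: (841299/112700)² ÷ (1351299/112700) = 235928002467/50763799100 in (≈ 4.648 in)

Q = 235928002467/50763799100 in ≈ 4.648 in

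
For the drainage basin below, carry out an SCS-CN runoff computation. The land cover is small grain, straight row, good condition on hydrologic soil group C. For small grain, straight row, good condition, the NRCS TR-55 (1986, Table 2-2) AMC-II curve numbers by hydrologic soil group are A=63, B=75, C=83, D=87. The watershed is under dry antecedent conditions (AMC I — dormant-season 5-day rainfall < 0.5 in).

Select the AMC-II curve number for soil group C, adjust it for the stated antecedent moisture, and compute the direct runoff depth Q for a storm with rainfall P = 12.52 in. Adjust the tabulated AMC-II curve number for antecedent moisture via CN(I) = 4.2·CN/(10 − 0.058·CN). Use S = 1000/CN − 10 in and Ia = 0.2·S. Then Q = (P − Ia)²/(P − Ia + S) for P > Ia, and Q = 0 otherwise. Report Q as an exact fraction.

Q = 253068357481/31180483425 in ≈ 8.116 in

NRCS table: small grain, straight row, good condition, soil group C → CN(II) = 83
Adjust CN=83 to AMC I: 4.2·83/(10 − 0.058·83) → (1743/5) ÷ (2593/500) = 174300/2593 ≈ 67.219
Retention S: 1000/CN − 10 with CN=67.219 → S = 8500/1743 ≈ 4.877 in
Ia = 0.2·(8500/1743) = 1700/1743 in ≈ 0.975 in
Excess rainfall: 12.520 − 0.975 = 11.545 in; P > Ia so Q > 0
Q = (503059/43575)²/((503059/43575) + 8500/1743) = (253068357481/1898780625)/(715559/43575) = 253068357481/31180483425 in ≈ 8.116 in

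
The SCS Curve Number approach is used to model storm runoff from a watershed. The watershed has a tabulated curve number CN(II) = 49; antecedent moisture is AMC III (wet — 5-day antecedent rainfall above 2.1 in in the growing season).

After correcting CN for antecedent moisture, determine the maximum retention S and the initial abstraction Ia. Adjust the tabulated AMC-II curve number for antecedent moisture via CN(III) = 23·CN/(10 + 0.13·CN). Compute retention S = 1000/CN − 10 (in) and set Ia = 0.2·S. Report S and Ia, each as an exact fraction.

Adjust CN=49 to AMC III: 23·49/(10 + 0.13·49) → 1127 ÷ (1637/100) = 112700/1637 ≈ 68.845
Retention S: 1000/CN − 10 with CN=68.845 → S = 5100/1127 ≈ 4.525 in
Initial abstraction Ia = S/5 = (5100/1127)/5 = 1020/1127 ≈ 0.905 in

S = 5100/1127 in ≈ 4.525 in; Ia = 1020/1127 in ≈ 0.905 in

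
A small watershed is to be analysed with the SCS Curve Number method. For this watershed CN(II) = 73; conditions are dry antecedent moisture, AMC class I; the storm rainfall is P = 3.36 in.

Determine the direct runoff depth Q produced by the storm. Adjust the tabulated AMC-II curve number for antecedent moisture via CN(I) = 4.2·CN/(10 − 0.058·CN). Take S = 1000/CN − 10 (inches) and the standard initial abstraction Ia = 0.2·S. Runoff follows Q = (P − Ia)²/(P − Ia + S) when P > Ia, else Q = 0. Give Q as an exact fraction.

Dry (AMC I): CN(I) = 4.2·73/(10 − 0.058·73) = (1533/5)/(2883/500) = 51100/961 ≈ 53.174
Retention S: 1000/CN − 10 with CN=53.174 → S = 4500/511 ≈ 8.806 in
Ia = 0.2S: 0.2·8.806 = 1.761 in (exactly 900/511)
Since P=3.360 > Ia=1.761: effective rainfall P−Ia = 20424/12775 in
Q = (20424/12775)²/((20424/12775) + 4500/511) = (417139776/163200625)/(132924/12775) = 34761648/141508675 in ≈ 0.246 in

Q = 34761648/141508675 in ≈ 0.246 in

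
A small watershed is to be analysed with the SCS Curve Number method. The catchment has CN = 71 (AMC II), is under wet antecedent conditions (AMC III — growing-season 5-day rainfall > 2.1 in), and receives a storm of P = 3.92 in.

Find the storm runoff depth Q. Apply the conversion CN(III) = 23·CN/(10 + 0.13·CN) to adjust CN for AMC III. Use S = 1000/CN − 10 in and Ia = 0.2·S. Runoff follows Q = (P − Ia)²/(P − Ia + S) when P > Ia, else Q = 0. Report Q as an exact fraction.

Q = 10590072578/4450619025 in ≈ 2.379 in

Wet (AMC III): CN(III) = 23·71/(10 + 0.13·71) = 1633/(1923/100) = 163300/1923 ≈ 84.919
S = 1000/(163300/1923) − 10 = 2900/1633 in ≈ 1.776 in
Initial abstraction Ia = S/5 = (2900/1633)/5 = 580/1633 ≈ 0.355 in
Excess rainfall: 3.920 − 0.355 = 3.565 in; P > Ia so Q > 0
Q: (145534/40825)² ÷ (218034/40825) = 10590072578/4450619025 in (≈ 2.379 in)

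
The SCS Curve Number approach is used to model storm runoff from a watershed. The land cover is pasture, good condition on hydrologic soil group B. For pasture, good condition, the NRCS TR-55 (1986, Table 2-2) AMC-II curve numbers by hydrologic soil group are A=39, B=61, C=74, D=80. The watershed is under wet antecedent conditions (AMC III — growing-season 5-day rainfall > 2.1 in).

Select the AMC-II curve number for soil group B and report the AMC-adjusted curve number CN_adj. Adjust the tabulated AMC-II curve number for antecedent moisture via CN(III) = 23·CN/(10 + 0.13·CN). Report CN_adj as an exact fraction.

CN_adj = 140300/1793 ≈ 78.249

NRCS table: pasture, good condition, soil group B → CN(II) = 61
Wet (AMC III): CN(III) = 23·61/(10 + 0.13·61) = 1403/(1793/100) = 140300/1793 ≈ 78.249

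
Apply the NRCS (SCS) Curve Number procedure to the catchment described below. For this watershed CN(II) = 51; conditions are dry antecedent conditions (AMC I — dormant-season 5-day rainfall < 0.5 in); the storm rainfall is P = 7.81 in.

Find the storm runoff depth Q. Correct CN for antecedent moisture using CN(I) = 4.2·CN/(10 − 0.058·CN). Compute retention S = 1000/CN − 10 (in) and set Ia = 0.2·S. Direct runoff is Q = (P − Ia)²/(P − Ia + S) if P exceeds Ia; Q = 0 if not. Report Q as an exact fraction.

Dry (AMC I): CN(I) = 4.2·51/(10 − 0.058·51) = (1071/5)/(3521/500) = 15300/503 ≈ 30.417
Retention S: 1000/CN − 10 with CN=30.417 → S = 3500/153 ≈ 22.876 in
Ia = 0.2·(3500/153) = 700/153 in ≈ 4.575 in
P − Ia = 7.810 − 4.575 = 49493/15300 ≈ 3.235 in (> 0, runoff occurs)
Q: (49493/15300)² ÷ (399493/15300) = 2449557049/6112242900 in (≈ 0.401 in)

Q = 2449557049/6112242900 in ≈ 0.401 in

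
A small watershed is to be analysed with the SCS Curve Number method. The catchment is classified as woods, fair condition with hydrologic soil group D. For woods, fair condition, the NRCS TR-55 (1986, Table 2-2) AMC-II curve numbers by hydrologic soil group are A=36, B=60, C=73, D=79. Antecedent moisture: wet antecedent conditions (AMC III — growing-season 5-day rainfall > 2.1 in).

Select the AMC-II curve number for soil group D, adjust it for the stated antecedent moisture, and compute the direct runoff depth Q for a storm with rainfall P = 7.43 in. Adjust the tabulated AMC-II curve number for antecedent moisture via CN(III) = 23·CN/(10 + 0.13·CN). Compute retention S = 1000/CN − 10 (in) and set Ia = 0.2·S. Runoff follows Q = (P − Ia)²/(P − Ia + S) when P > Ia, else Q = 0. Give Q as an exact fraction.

NRCS table: woods, fair condition, soil group D → CN(II) = 79
Wet (AMC III): CN(III) = 23·79/(10 + 0.13·79) = 1817/(2027/100) = 181700/2027 ≈ 89.640
S = 1000/(181700/2027) − 10 = 2100/1817 in ≈ 1.156 in
Initial abstraction Ia = S/5 = (2100/1817)/5 = 420/1817 ≈ 0.231 in
P − Ia = 7.430 − 0.231 = 1308031/181700 ≈ 7.199 in (> 0, runoff occurs)
Q = (1308031/181700)²/((1308031/181700) + 2100/1817) = (1710945096961/33014890000)/(1518031/181700) = 1710945096961/275826232700 in ≈ 6.203 in

Q = 1710945096961/275826232700 in ≈ 6.203 in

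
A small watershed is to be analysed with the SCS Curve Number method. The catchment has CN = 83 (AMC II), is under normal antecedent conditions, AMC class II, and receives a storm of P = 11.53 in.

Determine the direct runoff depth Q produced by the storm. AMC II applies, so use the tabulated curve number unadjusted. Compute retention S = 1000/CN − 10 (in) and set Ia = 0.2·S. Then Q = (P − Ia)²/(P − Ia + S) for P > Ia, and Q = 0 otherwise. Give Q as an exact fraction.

Q = 8519105401/907181700 in ≈ 9.391 in

Average conditions: CN = 83 (no AMC adjustment).
Max retention: S = 1000/83 − 10 = 170/83 in (≈ 2.048 in)
Initial abstraction Ia = S/5 = (170/83)/5 = 34/83 ≈ 0.410 in
Since P=11.530 > Ia=0.410: effective rainfall P−Ia = 92299/8300 in
Q: (92299/8300)² ÷ (109299/8300) = 8519105401/907181700 in (≈ 9.391 in)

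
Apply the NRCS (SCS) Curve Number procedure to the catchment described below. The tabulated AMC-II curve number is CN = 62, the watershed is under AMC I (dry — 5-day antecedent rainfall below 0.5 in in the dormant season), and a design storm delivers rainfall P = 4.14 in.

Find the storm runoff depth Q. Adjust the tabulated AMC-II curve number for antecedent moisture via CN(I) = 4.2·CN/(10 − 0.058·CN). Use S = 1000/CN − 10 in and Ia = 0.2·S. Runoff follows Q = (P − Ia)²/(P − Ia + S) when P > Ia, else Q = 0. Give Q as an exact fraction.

CN(I) from CN(II)=62: (4.2·62)/(10 − 0.058·62) = 65100/1601 ≈ 40.662
Retention S: 1000/CN − 10 with CN=40.662 → S = 9500/651 ≈ 14.593 in
Ia = 0.2S: 0.2·14.593 = 2.919 in (exactly 1900/651)
P − Ia = 4.140 − 2.919 = 39757/32550 ≈ 1.221 in (> 0, runoff occurs)
Q = (39757/32550)²/((39757/32550) + 9500/651) = (1580619049/1059502500)/(514757/32550) = 1580619049/16755340350 in ≈ 0.094 in

Q = 1580619049/16755340350 in ≈ 0.094 in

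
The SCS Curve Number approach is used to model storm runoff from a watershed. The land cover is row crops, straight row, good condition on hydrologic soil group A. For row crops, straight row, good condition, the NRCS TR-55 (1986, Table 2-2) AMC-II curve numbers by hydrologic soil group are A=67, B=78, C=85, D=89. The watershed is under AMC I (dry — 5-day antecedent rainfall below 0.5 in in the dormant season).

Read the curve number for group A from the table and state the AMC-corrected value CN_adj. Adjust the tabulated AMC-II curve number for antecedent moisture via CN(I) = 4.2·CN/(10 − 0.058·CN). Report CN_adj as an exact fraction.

CN_adj = 46900/1019 ≈ 46.026

NRCS table: row crops, straight row, good condition, soil group A → CN(II) = 67
Adjust CN=67 to AMC I: 4.2·67/(10 − 0.058·67) → (1407/5) ÷ (3057/500) = 46900/1019 ≈ 46.026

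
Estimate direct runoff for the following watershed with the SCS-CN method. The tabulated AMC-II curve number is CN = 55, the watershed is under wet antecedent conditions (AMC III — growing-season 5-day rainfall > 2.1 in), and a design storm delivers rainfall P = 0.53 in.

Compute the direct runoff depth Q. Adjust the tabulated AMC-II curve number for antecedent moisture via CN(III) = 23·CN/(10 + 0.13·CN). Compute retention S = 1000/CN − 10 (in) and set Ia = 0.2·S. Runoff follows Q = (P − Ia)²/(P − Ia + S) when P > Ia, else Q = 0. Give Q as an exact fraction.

Q = 0 in ≈ 0.000 in

Adjust CN=55 to AMC III: 23·55/(10 + 0.13·55) → 1265 ÷ (343/20) = 25300/343 ≈ 73.761
Retention S: 1000/CN − 10 with CN=73.761 → S = 900/253 ≈ 3.557 in
Ia = 0.2S: 0.2·3.557 = 0.711 in (exactly 180/253)
P = 0.530 ≤ Ia = 0.711 in: entire storm abstracted, Q = 0.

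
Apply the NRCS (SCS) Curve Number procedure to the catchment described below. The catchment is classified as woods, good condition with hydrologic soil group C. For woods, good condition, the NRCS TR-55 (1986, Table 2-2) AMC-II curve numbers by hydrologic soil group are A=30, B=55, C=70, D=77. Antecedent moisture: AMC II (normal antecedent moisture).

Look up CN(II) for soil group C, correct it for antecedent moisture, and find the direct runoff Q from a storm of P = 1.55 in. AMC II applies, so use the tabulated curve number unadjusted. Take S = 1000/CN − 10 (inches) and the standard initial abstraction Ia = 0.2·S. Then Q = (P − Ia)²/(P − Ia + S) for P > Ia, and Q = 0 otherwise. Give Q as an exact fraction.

NRCS table: woods, good condition, soil group C → CN(II) = 70
AMC II — tabulated CN = 70 applies directly.
Max retention: S = 1000/70 − 10 = 30/7 in (≈ 4.286 in)
Ia = 0.2·(30/7) = 6/7 in ≈ 0.857 in
Excess rainfall: 1.550 − 0.857 = 0.693 in; P > Ia so Q > 0
Q: (97/140)² ÷ (697/140) = 9409/97580 in (≈ 0.096 in)

Q = 9409/97580 in ≈ 0.096 in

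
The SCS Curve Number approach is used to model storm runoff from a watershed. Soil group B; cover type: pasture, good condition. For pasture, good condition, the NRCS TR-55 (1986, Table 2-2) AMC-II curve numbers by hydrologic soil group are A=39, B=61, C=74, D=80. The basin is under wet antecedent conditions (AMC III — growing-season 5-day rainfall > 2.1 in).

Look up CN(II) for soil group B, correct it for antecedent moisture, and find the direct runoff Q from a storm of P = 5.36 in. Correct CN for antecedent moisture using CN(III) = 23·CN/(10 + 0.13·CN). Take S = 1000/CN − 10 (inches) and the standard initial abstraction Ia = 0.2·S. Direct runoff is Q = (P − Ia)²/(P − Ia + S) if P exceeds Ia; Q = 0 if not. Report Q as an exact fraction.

NRCS table: pasture, good condition, soil group B → CN(II) = 61
CN(III) from CN(II)=61: (23·61)/(10 + 0.13·61) = 140300/1793 ≈ 78.249
Max retention: S = 1000/(140300/1793) − 10 = 3900/1403 in (≈ 2.780 in)
Initial abstraction Ia = S/5 = (3900/1403)/5 = 780/1403 ≈ 0.556 in
Since P=5.360 > Ia=0.556: effective rainfall P−Ia = 168502/35075 in
Q = (168502/35075)²/((168502/35075) + 3900/1403) = (28392924004/1230255625)/(266002/35075) = 14196462002/4665010075 in ≈ 3.043 in

Q = 14196462002/4665010075 in ≈ 3.043 in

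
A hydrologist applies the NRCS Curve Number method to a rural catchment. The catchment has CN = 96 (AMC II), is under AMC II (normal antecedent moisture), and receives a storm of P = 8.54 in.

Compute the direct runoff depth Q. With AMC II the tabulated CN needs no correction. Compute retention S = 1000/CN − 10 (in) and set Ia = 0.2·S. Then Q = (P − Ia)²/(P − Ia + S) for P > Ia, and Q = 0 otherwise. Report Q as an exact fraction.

Q = 6436369/798600 in ≈ 8.060 in

AMC II — tabulated CN = 96 applies directly.
S = 1000/96 − 10 = 5/12 in ≈ 0.417 in
Ia = 0.2·(5/12) = 1/12 in ≈ 0.083 in
Excess rainfall: 8.540 − 0.083 = 8.457 in; P > Ia so Q > 0
Q: (2537/300)² ÷ (1331/150) = 6436369/798600 in (≈ 8.060 in)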